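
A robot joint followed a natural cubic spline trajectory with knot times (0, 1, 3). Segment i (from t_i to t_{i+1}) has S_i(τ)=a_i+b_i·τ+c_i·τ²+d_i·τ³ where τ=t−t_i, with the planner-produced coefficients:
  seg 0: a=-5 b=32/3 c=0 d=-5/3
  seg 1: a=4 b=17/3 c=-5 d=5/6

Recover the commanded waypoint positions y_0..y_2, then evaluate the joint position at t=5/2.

y_0 = S_0(0) = a_0 = -5
y_1 = S_1(0) = a_1 = 4
y_2 = S_1(2) = 2
t_q=5/2 is in segment 1 (τ=3/2); S_1(τ)=65/16

y_0=-5 y_1=4 y_2=2
S(5/2) = 65/16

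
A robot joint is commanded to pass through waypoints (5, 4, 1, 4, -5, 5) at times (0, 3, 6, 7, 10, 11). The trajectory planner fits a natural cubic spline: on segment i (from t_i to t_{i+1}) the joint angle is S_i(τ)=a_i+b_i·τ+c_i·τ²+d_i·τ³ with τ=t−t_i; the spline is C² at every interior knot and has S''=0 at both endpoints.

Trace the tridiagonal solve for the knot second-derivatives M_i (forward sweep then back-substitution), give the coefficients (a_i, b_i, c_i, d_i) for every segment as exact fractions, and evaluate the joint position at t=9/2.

  seg 0: a=5 b=688/1563 c=0 d=-403/4689
  seg 1: a=4 b=-2939/1563 c=-403/521 d=5003/14067
  seg 2: a=1 b=4816/1563 c=3794/1563 d=-1307/521
  seg 3: a=4 b=641/1563 c=-7969/1563 d=18577/14067
  seg 4: a=-5 b=8558/1563 c=3536/521 d=-3536/1563
S(9/2) = 2665/4168

Δ: Δ0=-1/3, Δ1=-1, Δ2=3, Δ3=-3, Δ4=10
row 1: diag=12, rhs=-4; c'=1/4, d'=-1/3
row 2: denom=8−3·1/4=29/4; d'=(24−3·-1/3)/(29/4)=100/29
row 3: denom=8−1·4/29=228/29; d'=(-36−1·100/29)/(228/29)=-286/57
row 4: denom=8−3·29/76=521/76; d'=(78−3·-286/57)/(521/76)=7072/521
back: M4=7072/521
back: M3=-286/57−29/76·7072/521=-15938/1563
back: M2=100/29−4/29·-15938/1563=7588/1563
back: M1=-1/3−1/4·7588/1563=-806/521
M: M0=0, M1=-806/521, M2=7588/1563, M3=-15938/1563, M4=7072/521, M5=0
seg 0: a=5, c=M0/2=0, d=(M1−M0)/(6·3)=-403/4689, b=Δ0−h0·(2M0+M1)/6=688/1563
seg 1: a=4, c=M1/2=-403/521, d=(M2−M1)/(6·3)=5003/14067, b=Δ1−h1·(2M1+M2)/6=-2939/1563
seg 2: a=1, c=M2/2=3794/1563, d=(M3−M2)/(6·1)=-1307/521, b=Δ2−h2·(2M2+M3)/6=4816/1563
seg 3: a=4, c=M3/2=-7969/1563, d=(M4−M3)/(6·3)=18577/14067, b=Δ3−h3·(2M3+M4)/6=641/1563
seg 4: a=-5, c=M4/2=3536/521, d=(M5−M4)/(6·1)=-3536/1563, b=Δ4−h4·(2M4+M5)/6=8558/1563
t_q=9/2 → seg 1, τ=3/2; S=4+-2939/1563·τ+-403/521·τ²+5003/14067·τ³=2665/4168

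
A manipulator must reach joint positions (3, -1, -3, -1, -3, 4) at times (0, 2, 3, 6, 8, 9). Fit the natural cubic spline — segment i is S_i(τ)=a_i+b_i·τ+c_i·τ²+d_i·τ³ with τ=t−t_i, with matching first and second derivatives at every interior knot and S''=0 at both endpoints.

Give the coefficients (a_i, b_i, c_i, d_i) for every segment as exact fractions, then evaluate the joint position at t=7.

  seg 0: a=3 b=-3121/1731 c=0 d=-341/6924
  seg 1: a=-1 b=-4144/1731 c=-341/1154 d=2387/3462
  seg 2: a=-3 b=-3173/3462 c=1023/577 d=-479/1154
  seg 3: a=-1 b=-2572/1731 c=-2265/1154 d=1909/1731
  seg 4: a=-3 b=6746/1731 c=5371/1154 d=-5371/3462
S(7) = -3861/1154

Δ: Δ0=-2, Δ1=-2, Δ2=2/3, Δ3=-1, Δ4=7
row 1: diag=6, rhs=0; c'=1/6, d'=0
row 2: denom=8−1·1/6=47/6; d'=(16−1·0)/(47/6)=96/47
row 3: denom=10−3·18/47=416/47; d'=(-10−3·96/47)/(416/47)=-379/208
row 4: denom=6−2·47/208=577/104; d'=(48−2·-379/208)/(577/104)=5371/577
back: M4=5371/577
back: M3=-379/208−47/208·5371/577=-2265/577
back: M2=96/47−18/47·-2265/577=2046/577
back: M1=0−1/6·2046/577=-341/577
M: M0=0, M1=-341/577, M2=2046/577, M3=-2265/577, M4=5371/577, M5=0
seg 0: a=3, c=M0/2=0, d=(M1−M0)/(6·2)=-341/6924, b=Δ0−h0·(2M0+M1)/6=-3121/1731
seg 1: a=-1, c=M1/2=-341/1154, d=(M2−M1)/(6·1)=2387/3462, b=Δ1−h1·(2M1+M2)/6=-4144/1731
seg 2: a=-3, c=M2/2=1023/577, d=(M3−M2)/(6·3)=-479/1154, b=Δ2−h2·(2M2+M3)/6=-3173/3462
seg 3: a=-1, c=M3/2=-2265/1154, d=(M4−M3)/(6·2)=1909/1731, b=Δ3−h3·(2M3+M4)/6=-2572/1731
seg 4: a=-3, c=M4/2=5371/1154, d=(M5−M4)/(6·1)=-5371/3462, b=Δ4−h4·(2M4+M5)/6=6746/1731
t_q=7 → seg 3, τ=1; S=-1+-2572/1731·τ+-2265/1154·τ²+1909/1731·τ³=-3861/1154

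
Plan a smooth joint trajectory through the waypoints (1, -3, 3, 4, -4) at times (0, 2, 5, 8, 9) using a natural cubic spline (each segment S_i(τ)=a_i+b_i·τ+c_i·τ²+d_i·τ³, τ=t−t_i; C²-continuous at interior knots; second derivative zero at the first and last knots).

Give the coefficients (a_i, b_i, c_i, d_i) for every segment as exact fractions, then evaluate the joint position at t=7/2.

  seg 0: a=1 b=-1111/399 c=0 d=313/1596
  seg 1: a=-3 b=-172/399 c=313/266 d=-877/7182
  seg 2: a=3 b=2659/798 c=31/399 d=-2579/7182
  seg 3: a=4 b=-2353/399 c=-839/266 d=839/798
S(7/2) = -429/304

Δ: Δ0=-2, Δ1=2, Δ2=1/3, Δ3=-8
row 1: diag=10, rhs=24; c'=3/10, d'=12/5
row 2: denom=12−3·3/10=111/10; d'=(-10−3·12/5)/(111/10)=-172/111
row 3: denom=8−3·10/37=266/37; d'=(-50−3·-172/111)/(266/37)=-839/133
back: M3=-839/133
back: M2=-172/111−10/37·-839/133=62/399
back: M1=12/5−3/10·62/399=313/133
M: M0=0, M1=313/133, M2=62/399, M3=-839/133, M4=0
seg 0: a=1, c=M0/2=0, d=(M1−M0)/(6·2)=313/1596, b=Δ0−h0·(2M0+M1)/6=-1111/399
seg 1: a=-3, c=M1/2=313/266, d=(M2−M1)/(6·3)=-877/7182, b=Δ1−h1·(2M1+M2)/6=-172/399
seg 2: a=3, c=M2/2=31/399, d=(M3−M2)/(6·3)=-2579/7182, b=Δ2−h2·(2M2+M3)/6=2659/798
seg 3: a=4, c=M3/2=-839/266, d=(M4−M3)/(6·1)=839/798, b=Δ3−h3·(2M3+M4)/6=-2353/399
t_q=7/2 → seg 1, τ=3/2; S=-3+-172/399·τ+313/266·τ²+-877/7182·τ³=-429/304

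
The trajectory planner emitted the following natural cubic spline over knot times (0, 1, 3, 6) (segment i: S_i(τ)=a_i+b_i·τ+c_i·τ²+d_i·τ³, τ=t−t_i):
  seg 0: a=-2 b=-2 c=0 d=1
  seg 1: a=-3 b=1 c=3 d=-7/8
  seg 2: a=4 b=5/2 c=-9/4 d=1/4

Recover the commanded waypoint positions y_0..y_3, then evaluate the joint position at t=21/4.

y_0 = S_0(0) = a_0 = -2
y_1 = S_1(0) = a_1 = -3
y_2 = S_2(0) = a_2 = 4
y_3 = S_2(3) = -2
t_q=21/4 is in segment 2 (τ=9/4); S_2(τ)=277/256

y_0=-2 y_1=-3 y_2=4 y_3=-2
S(21/4) = 277/256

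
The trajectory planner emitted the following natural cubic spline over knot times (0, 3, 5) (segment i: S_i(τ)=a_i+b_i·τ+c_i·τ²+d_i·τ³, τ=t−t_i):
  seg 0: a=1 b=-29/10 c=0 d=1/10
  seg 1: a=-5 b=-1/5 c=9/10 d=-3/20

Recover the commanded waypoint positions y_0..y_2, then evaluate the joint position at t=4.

y_0 = S_0(0) = a_0 = 1
y_1 = S_1(0) = a_1 = -5
y_2 = S_1(2) = -3
t_q=4 is in segment 1 (τ=1); S_1(τ)=-89/20

y_0=1 y_1=-5 y_2=-3
S(4) = -89/20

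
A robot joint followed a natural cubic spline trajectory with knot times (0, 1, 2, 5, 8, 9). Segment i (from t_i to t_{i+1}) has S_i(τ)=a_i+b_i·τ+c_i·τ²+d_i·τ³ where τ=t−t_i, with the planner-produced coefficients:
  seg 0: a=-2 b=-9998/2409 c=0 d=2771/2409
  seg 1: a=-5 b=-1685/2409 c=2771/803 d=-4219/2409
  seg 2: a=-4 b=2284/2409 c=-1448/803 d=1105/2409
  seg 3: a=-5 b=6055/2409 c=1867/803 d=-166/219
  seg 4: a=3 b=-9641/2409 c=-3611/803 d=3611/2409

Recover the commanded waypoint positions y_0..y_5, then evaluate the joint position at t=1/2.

y_0 = S_0(0) = a_0 = -2
y_1 = S_1(0) = a_1 = -5
y_2 = S_2(0) = a_2 = -4
y_3 = S_3(0) = a_3 = -5
y_4 = S_4(0) = a_4 = 3
y_5 = S_4(1) = -4
t_q=1/2 is in segment 0 (τ=1/2); S_0(τ)=-25255/6424

y_0=-2 y_1=-5 y_2=-4 y_3=-5 y_4=3 y_5=-4
S(1/2) = -25255/6424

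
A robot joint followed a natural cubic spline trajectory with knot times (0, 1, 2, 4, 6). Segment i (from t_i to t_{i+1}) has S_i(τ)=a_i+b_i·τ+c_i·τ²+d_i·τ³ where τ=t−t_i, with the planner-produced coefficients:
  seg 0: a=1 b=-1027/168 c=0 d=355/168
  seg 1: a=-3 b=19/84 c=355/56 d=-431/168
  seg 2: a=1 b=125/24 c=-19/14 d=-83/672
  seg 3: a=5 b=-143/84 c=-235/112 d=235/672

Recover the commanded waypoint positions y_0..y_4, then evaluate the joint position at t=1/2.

y_0 = S_0(0) = a_0 = 1
y_1 = S_1(0) = a_1 = -3
y_2 = S_2(0) = a_2 = 1
y_3 = S_3(0) = a_3 = 5
y_4 = S_3(2) = -4
t_q=1/2 is in segment 0 (τ=1/2); S_0(τ)=-803/448

y_0=1 y_1=-3 y_2=1 y_3=5 y_4=-4
S(1/2) = -803/448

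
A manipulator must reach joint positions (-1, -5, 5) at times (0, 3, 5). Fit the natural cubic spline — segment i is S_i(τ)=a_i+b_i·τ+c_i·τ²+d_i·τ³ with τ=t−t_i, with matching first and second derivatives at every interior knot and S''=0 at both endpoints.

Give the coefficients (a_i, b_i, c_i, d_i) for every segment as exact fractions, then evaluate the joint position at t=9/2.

  seg 0: a=-1 b=-97/30 c=0 d=19/90
  seg 1: a=-5 b=37/15 c=19/10 d=-19/60
S(9/2) = 61/32

Δ: Δ0=-4/3, Δ1=5
row 1: diag=10, rhs=38; c'=1/5, d'=19/5
back: M1=19/5
M: M0=0, M1=19/5, M2=0
seg 0: a=-1, c=M0/2=0, d=(M1−M0)/(6·3)=19/90, b=Δ0−h0·(2M0+M1)/6=-97/30
seg 1: a=-5, c=M1/2=19/10, d=(M2−M1)/(6·2)=-19/60, b=Δ1−h1·(2M1+M2)/6=37/15
t_q=9/2 → seg 1, τ=3/2; S=-5+37/15·τ+19/10·τ²+-19/60·τ³=61/32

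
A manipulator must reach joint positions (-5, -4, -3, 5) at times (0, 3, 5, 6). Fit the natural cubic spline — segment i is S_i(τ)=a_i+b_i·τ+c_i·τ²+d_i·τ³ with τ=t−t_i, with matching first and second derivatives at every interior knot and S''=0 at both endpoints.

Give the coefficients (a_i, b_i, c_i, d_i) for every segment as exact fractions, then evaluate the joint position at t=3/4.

  seg 0: a=-5 b=13/12 c=0 d=-1/12
  seg 1: a=-4 b=-7/6 c=-3/4 d=19/24
  seg 2: a=-3 b=16/3 c=4 d=-4/3
S(3/4) = -1081/256

Δ: Δ0=1/3, Δ1=1/2, Δ2=8
row 1: diag=10, rhs=1; c'=1/5, d'=1/10
row 2: denom=6−2·1/5=28/5; d'=(45−2·1/10)/(28/5)=8
back: M2=8
back: M1=1/10−1/5·8=-3/2
M: M0=0, M1=-3/2, M2=8, M3=0
seg 0: a=-5, c=M0/2=0, d=(M1−M0)/(6·3)=-1/12, b=Δ0−h0·(2M0+M1)/6=13/12
seg 1: a=-4, c=M1/2=-3/4, d=(M2−M1)/(6·2)=19/24, b=Δ1−h1·(2M1+M2)/6=-7/6
seg 2: a=-3, c=M2/2=4, d=(M3−M2)/(6·1)=-4/3, b=Δ2−h2·(2M2+M3)/6=16/3
t_q=3/4 → seg 0, τ=3/4; S=-5+13/12·τ+0·τ²+-1/12·τ³=-1081/256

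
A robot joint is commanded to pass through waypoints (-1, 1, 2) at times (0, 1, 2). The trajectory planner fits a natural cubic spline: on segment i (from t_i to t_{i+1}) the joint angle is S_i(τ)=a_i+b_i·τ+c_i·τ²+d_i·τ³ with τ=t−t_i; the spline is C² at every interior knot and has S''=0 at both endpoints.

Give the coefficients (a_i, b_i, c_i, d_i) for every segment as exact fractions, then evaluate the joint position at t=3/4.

  seg 0: a=-1 b=9/4 c=0 d=-1/4
  seg 1: a=1 b=3/2 c=-3/4 d=1/4
S(3/4) = 149/256

Δ: Δ0=2, Δ1=1
row 1: diag=4, rhs=-6; c'=1/4, d'=-3/2
back: M1=-3/2
M: M0=0, M1=-3/2, M2=0
seg 0: a=-1, c=M0/2=0, d=(M1−M0)/(6·1)=-1/4, b=Δ0−h0·(2M0+M1)/6=9/4
seg 1: a=1, c=M1/2=-3/4, d=(M2−M1)/(6·1)=1/4, b=Δ1−h1·(2M1+M2)/6=3/2
t_q=3/4 → seg 0, τ=3/4; S=-1+9/4·τ+0·τ²+-1/4·τ³=149/256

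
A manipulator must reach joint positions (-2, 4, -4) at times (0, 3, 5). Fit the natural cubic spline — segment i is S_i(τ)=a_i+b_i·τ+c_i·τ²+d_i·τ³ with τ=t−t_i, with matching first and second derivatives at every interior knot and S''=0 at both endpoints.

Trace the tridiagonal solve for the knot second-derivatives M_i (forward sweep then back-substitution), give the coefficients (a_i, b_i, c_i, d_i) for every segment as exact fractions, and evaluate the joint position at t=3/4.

  seg 0: a=-2 b=19/5 c=0 d=-1/5
  seg 1: a=4 b=-8/5 c=-9/5 d=3/10
S(3/4) = 49/64

Δ: Δ0=2, Δ1=-4
row 1: diag=10, rhs=-36; c'=1/5, d'=-18/5
back: M1=-18/5
M: M0=0, M1=-18/5, M2=0
seg 0: a=-2, c=M0/2=0, d=(M1−M0)/(6·3)=-1/5, b=Δ0−h0·(2M0+M1)/6=19/5
seg 1: a=4, c=M1/2=-9/5, d=(M2−M1)/(6·2)=3/10, b=Δ1−h1·(2M1+M2)/6=-8/5
t_q=3/4 → seg 0, τ=3/4; S=-2+19/5·τ+0·τ²+-1/5·τ³=49/64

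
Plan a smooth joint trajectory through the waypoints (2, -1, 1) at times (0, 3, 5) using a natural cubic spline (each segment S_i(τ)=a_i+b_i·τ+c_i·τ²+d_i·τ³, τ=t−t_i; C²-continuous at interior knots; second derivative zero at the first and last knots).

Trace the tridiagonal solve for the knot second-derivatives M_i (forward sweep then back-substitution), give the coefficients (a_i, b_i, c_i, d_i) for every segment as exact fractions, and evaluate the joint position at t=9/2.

Δ: Δ0=-1, Δ1=1
row 1: diag=10, rhs=12; c'=1/5, d'=6/5
back: M1=6/5
M: M0=0, M1=6/5, M2=0
seg 0: a=2, c=M0/2=0, d=(M1−M0)/(6·3)=1/15, b=Δ0−h0·(2M0+M1)/6=-8/5
seg 1: a=-1, c=M1/2=3/5, d=(M2−M1)/(6·2)=-1/10, b=Δ1−h1·(2M1+M2)/6=1/5
t_q=9/2 → seg 1, τ=3/2; S=-1+1/5·τ+3/5·τ²+-1/10·τ³=5/16

  seg 0: a=2 b=-8/5 c=0 d=1/15
  seg 1: a=-1 b=1/5 c=3/5 d=-1/10
S(9/2) = 5/16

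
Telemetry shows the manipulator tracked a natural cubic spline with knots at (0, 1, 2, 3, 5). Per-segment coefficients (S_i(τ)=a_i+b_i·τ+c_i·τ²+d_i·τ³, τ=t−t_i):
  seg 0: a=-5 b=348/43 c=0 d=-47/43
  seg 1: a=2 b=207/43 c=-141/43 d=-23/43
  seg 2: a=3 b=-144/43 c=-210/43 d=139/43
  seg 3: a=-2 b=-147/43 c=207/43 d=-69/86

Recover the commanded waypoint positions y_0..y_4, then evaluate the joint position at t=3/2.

y_0 = S_0(0) = a_0 = -5
y_1 = S_1(0) = a_1 = 2
y_2 = S_2(0) = a_2 = 3
y_3 = S_3(0) = a_3 = -2
y_4 = S_3(2) = 4
t_q=3/2 is in segment 1 (τ=1/2); S_1(τ)=1211/344

y_0=-5 y_1=2 y_2=3 y_3=-2 y_4=4
S(3/2) = 1211/344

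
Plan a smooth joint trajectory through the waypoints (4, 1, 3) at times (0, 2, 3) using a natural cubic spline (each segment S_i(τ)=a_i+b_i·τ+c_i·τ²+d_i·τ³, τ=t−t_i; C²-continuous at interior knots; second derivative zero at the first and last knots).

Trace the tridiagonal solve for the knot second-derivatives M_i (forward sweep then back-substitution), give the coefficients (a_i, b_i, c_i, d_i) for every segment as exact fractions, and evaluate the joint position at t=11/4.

Δ: Δ0=-3/2, Δ1=2
row 1: diag=6, rhs=21; c'=1/6, d'=7/2
back: M1=7/2
M: M0=0, M1=7/2, M2=0
seg 0: a=4, c=M0/2=0, d=(M1−M0)/(6·2)=7/24, b=Δ0−h0·(2M0+M1)/6=-8/3
seg 1: a=1, c=M1/2=7/4, d=(M2−M1)/(6·1)=-7/12, b=Δ1−h1·(2M1+M2)/6=5/6
t_q=11/4 → seg 1, τ=3/4; S=1+5/6·τ+7/4·τ²+-7/12·τ³=605/256

  seg 0: a=4 b=-8/3 c=0 d=7/24
  seg 1: a=1 b=5/6 c=7/4 d=-7/12
S(11/4) = 605/256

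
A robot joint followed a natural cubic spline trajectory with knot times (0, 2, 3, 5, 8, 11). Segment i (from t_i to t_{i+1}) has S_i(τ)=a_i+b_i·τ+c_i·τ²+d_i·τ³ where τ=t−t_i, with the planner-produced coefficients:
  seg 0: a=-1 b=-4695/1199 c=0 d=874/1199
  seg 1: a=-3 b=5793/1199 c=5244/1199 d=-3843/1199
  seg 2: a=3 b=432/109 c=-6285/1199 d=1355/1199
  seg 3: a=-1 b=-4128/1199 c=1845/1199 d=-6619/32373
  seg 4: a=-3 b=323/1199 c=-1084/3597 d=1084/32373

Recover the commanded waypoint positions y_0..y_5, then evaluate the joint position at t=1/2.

y_0=-1 y_1=-3 y_2=3 y_3=-1 y_4=-3 y_5=-4
S(1/2) = -13749/4796

y_0 = S_0(0) = a_0 = -1
y_1 = S_1(0) = a_1 = -3
y_2 = S_2(0) = a_2 = 3
y_3 = S_3(0) = a_3 = -1
y_4 = S_4(0) = a_4 = -3
y_5 = S_4(3) = -4
t_q=1/2 is in segment 0 (τ=1/2); S_0(τ)=-13749/4796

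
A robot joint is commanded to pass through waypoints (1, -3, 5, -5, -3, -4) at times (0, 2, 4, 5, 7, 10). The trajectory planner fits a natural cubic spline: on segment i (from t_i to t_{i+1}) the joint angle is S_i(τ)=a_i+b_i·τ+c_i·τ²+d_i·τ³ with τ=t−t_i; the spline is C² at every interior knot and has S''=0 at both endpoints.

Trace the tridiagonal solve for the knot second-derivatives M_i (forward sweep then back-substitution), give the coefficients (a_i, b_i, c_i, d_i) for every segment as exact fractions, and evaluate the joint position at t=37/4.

  seg 0: a=1 b=-2300/447 c=0 d=703/894
  seg 1: a=-3 b=1918/447 c=703/149 d=-1087/447
  seg 2: a=5 b=-2690/447 c=-1471/149 d=2633/447
  seg 3: a=-5 b=-3617/447 c=1162/149 d=-727/447
  seg 4: a=-3 b=1603/447 c=-292/149 d=292/1341
S(37/4) = -5655/2384

Δ: Δ0=-2, Δ1=4, Δ2=-10, Δ3=1, Δ4=-1/3
row 1: diag=8, rhs=36; c'=1/4, d'=9/2
row 2: denom=6−2·1/4=11/2; d'=(-84−2·9/2)/(11/2)=-186/11
row 3: denom=6−1·2/11=64/11; d'=(66−1·-186/11)/(64/11)=57/4
row 4: denom=10−2·11/32=149/16; d'=(-8−2·57/4)/(149/16)=-584/149
back: M4=-584/149
back: M3=57/4−11/32·-584/149=2324/149
back: M2=-186/11−2/11·2324/149=-2942/149
back: M1=9/2−1/4·-2942/149=1406/149
M: M0=0, M1=1406/149, M2=-2942/149, M3=2324/149, M4=-584/149, M5=0
seg 0: a=1, c=M0/2=0, d=(M1−M0)/(6·2)=703/894, b=Δ0−h0·(2M0+M1)/6=-2300/447
seg 1: a=-3, c=M1/2=703/149, d=(M2−M1)/(6·2)=-1087/447, b=Δ1−h1·(2M1+M2)/6=1918/447
seg 2: a=5, c=M2/2=-1471/149, d=(M3−M2)/(6·1)=2633/447, b=Δ2−h2·(2M2+M3)/6=-2690/447
seg 3: a=-5, c=M3/2=1162/149, d=(M4−M3)/(6·2)=-727/447, b=Δ3−h3·(2M3+M4)/6=-3617/447
seg 4: a=-3, c=M4/2=-292/149, d=(M5−M4)/(6·3)=292/1341, b=Δ4−h4·(2M4+M5)/6=1603/447
t_q=37/4 → seg 4, τ=9/4; S=-3+1603/447·τ+-292/149·τ²+292/1341·τ³=-5655/2384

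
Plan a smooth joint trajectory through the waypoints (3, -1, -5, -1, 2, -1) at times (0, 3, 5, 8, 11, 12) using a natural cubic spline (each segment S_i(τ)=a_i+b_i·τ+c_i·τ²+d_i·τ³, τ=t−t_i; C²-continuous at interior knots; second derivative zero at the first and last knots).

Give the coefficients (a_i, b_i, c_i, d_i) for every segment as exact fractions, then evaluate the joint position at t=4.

Δ: Δ0=-4/3, Δ1=-2, Δ2=4/3, Δ3=1, Δ4=-3
row 1: diag=10, rhs=-4; c'=1/5, d'=-2/5
row 2: denom=10−2·1/5=48/5; d'=(20−2·-2/5)/(48/5)=13/6
row 3: denom=12−3·5/16=177/16; d'=(-2−3·13/6)/(177/16)=-136/177
row 4: denom=8−3·16/59=424/59; d'=(-24−3·-136/177)/(424/59)=-160/53
back: M4=-160/53
back: M3=-136/177−16/59·-160/53=8/159
back: M2=13/6−5/16·8/159=114/53
back: M1=-2/5−1/5·114/53=-44/53
M: M0=0, M1=-44/53, M2=114/53, M3=8/159, M4=-160/53, M5=0
seg 0: a=3, c=M0/2=0, d=(M1−M0)/(6·3)=-22/477, b=Δ0−h0·(2M0+M1)/6=-146/159
seg 1: a=-1, c=M1/2=-22/53, d=(M2−M1)/(6·2)=79/318, b=Δ1−h1·(2M1+M2)/6=-344/159
seg 2: a=-5, c=M2/2=57/53, d=(M3−M2)/(6·3)=-167/1431, b=Δ2−h2·(2M2+M3)/6=-134/159
seg 3: a=-1, c=M3/2=4/159, d=(M4−M3)/(6·3)=-244/1431, b=Δ3−h3·(2M3+M4)/6=391/159
seg 4: a=2, c=M4/2=-80/53, d=(M5−M4)/(6·1)=80/159, b=Δ4−h4·(2M4+M5)/6=-317/159
t_q=4 → seg 1, τ=1; S=-1+-344/159·τ+-22/53·τ²+79/318·τ³=-353/106

  seg 0: a=3 b=-146/159 c=0 d=-22/477
  seg 1: a=-1 b=-344/159 c=-22/53 d=79/318
  seg 2: a=-5 b=-134/159 c=57/53 d=-167/1431
  seg 3: a=-1 b=391/159 c=4/159 d=-244/1431
  seg 4: a=2 b=-317/159 c=-80/53 d=80/159
S(4) = -353/106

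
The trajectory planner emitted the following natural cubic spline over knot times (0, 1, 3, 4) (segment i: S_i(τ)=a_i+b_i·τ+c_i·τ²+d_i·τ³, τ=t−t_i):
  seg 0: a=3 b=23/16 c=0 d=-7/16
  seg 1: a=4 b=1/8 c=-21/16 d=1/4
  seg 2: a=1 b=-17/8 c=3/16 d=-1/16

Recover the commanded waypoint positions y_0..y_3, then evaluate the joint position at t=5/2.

y_0 = S_0(0) = a_0 = 3
y_1 = S_1(0) = a_1 = 4
y_2 = S_2(0) = a_2 = 1
y_3 = S_2(1) = -1
t_q=5/2 is in segment 1 (τ=3/2); S_1(τ)=133/64

y_0=3 y_1=4 y_2=1 y_3=-1
S(5/2) = 133/64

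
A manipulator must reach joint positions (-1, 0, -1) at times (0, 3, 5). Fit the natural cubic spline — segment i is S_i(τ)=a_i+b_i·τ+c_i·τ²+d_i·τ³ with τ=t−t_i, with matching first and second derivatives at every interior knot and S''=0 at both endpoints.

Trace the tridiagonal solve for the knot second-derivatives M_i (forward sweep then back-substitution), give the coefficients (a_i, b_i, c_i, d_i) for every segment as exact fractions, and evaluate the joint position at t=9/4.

  seg 0: a=-1 b=7/12 c=0 d=-1/36
  seg 1: a=0 b=-1/6 c=-1/4 d=1/24
S(9/4) = -1/256

Δ: Δ0=1/3, Δ1=-1/2
row 1: diag=10, rhs=-5; c'=1/5, d'=-1/2
back: M1=-1/2
M: M0=0, M1=-1/2, M2=0
seg 0: a=-1, c=M0/2=0, d=(M1−M0)/(6·3)=-1/36, b=Δ0−h0·(2M0+M1)/6=7/12
seg 1: a=0, c=M1/2=-1/4, d=(M2−M1)/(6·2)=1/24, b=Δ1−h1·(2M1+M2)/6=-1/6
t_q=9/4 → seg 0, τ=9/4; S=-1+7/12·τ+0·τ²+-1/36·τ³=-1/256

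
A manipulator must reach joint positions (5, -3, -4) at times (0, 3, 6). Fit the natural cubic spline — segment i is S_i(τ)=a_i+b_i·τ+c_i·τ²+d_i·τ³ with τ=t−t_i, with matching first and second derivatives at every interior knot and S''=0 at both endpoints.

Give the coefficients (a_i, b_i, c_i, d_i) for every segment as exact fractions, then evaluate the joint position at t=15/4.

  seg 0: a=5 b=-13/4 c=0 d=7/108
  seg 1: a=-3 b=-3/2 c=7/12 d=-7/108
S(15/4) = -979/256

Δ: Δ0=-8/3, Δ1=-1/3
row 1: diag=12, rhs=14; c'=1/4, d'=7/6
back: M1=7/6
M: M0=0, M1=7/6, M2=0
seg 0: a=5, c=M0/2=0, d=(M1−M0)/(6·3)=7/108, b=Δ0−h0·(2M0+M1)/6=-13/4
seg 1: a=-3, c=M1/2=7/12, d=(M2−M1)/(6·3)=-7/108, b=Δ1−h1·(2M1+M2)/6=-3/2
t_q=15/4 → seg 1, τ=3/4; S=-3+-3/2·τ+7/12·τ²+-7/108·τ³=-979/256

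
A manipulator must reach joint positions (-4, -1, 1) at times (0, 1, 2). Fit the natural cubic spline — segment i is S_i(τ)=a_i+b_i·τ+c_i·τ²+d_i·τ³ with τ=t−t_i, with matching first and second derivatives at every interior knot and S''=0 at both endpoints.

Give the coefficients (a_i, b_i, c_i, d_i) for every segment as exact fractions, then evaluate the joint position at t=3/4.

  seg 0: a=-4 b=13/4 c=0 d=-1/4
  seg 1: a=-1 b=5/2 c=-3/4 d=1/4
S(3/4) = -427/256

Δ: Δ0=3, Δ1=2
row 1: diag=4, rhs=-6; c'=1/4, d'=-3/2
back: M1=-3/2
M: M0=0, M1=-3/2, M2=0
seg 0: a=-4, c=M0/2=0, d=(M1−M0)/(6·1)=-1/4, b=Δ0−h0·(2M0+M1)/6=13/4
seg 1: a=-1, c=M1/2=-3/4, d=(M2−M1)/(6·1)=1/4, b=Δ1−h1·(2M1+M2)/6=5/2
t_q=3/4 → seg 0, τ=3/4; S=-4+13/4·τ+0·τ²+-1/4·τ³=-427/256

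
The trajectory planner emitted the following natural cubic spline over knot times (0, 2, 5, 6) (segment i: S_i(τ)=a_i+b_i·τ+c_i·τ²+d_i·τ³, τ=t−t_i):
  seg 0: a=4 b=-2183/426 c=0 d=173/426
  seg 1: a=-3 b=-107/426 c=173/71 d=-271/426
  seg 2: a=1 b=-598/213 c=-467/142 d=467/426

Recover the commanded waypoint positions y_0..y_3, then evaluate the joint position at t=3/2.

y_0=4 y_1=-3 y_2=1 y_3=-4
S(3/2) = -2631/1136

y_0 = S_0(0) = a_0 = 4
y_1 = S_1(0) = a_1 = -3
y_2 = S_2(0) = a_2 = 1
y_3 = S_2(1) = -4
t_q=3/2 is in segment 0 (τ=3/2); S_0(τ)=-2631/1136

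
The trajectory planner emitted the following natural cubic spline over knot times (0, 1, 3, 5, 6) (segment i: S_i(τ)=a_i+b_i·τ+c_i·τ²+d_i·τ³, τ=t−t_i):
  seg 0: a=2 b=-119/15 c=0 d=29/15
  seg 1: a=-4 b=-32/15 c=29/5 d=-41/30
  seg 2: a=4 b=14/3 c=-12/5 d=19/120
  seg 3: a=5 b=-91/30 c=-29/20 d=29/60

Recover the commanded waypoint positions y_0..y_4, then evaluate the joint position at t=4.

y_0=2 y_1=-4 y_2=4 y_3=5 y_4=1
S(4) = 257/40

y_0 = S_0(0) = a_0 = 2
y_1 = S_1(0) = a_1 = -4
y_2 = S_2(0) = a_2 = 4
y_3 = S_3(0) = a_3 = 5
y_4 = S_3(1) = 1
t_q=4 is in segment 2 (τ=1); S_2(τ)=257/40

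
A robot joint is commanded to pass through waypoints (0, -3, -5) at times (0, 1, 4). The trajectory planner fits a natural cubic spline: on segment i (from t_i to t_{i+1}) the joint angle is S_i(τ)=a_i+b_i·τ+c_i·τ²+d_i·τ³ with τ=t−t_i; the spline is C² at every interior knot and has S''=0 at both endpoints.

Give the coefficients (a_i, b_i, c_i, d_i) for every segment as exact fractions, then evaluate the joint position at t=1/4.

  seg 0: a=0 b=-79/24 c=0 d=7/24
  seg 1: a=-3 b=-29/12 c=7/8 d=-7/72
S(1/4) = -419/512

Δ: Δ0=-3, Δ1=-2/3
row 1: diag=8, rhs=14; c'=3/8, d'=7/4
back: M1=7/4
M: M0=0, M1=7/4, M2=0
seg 0: a=0, c=M0/2=0, d=(M1−M0)/(6·1)=7/24, b=Δ0−h0·(2M0+M1)/6=-79/24
seg 1: a=-3, c=M1/2=7/8, d=(M2−M1)/(6·3)=-7/72, b=Δ1−h1·(2M1+M2)/6=-29/12
t_q=1/4 → seg 0, τ=1/4; S=0+-79/24·τ+0·τ²+7/24·τ³=-419/512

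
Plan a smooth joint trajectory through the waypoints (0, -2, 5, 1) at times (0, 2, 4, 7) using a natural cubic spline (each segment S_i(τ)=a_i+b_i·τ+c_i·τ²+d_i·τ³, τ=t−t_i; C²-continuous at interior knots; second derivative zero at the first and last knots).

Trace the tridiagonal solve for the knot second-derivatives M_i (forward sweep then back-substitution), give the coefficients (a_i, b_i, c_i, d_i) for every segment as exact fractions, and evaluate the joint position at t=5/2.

  seg 0: a=0 b=-139/57 c=0 d=41/114
  seg 1: a=-2 b=107/57 c=41/19 d=-307/456
  seg 2: a=5 b=277/114 c=-143/76 d=143/684
S(5/2) = -737/1216

Δ: Δ0=-1, Δ1=7/2, Δ2=-4/3
row 1: diag=8, rhs=27; c'=1/4, d'=27/8
row 2: denom=10−2·1/4=19/2; d'=(-29−2·27/8)/(19/2)=-143/38
back: M2=-143/38
back: M1=27/8−1/4·-143/38=82/19
M: M0=0, M1=82/19, M2=-143/38, M3=0
seg 0: a=0, c=M0/2=0, d=(M1−M0)/(6·2)=41/114, b=Δ0−h0·(2M0+M1)/6=-139/57
seg 1: a=-2, c=M1/2=41/19, d=(M2−M1)/(6·2)=-307/456, b=Δ1−h1·(2M1+M2)/6=107/57
seg 2: a=5, c=M2/2=-143/76, d=(M3−M2)/(6·3)=143/684, b=Δ2−h2·(2M2+M3)/6=277/114
t_q=5/2 → seg 1, τ=1/2; S=-2+107/57·τ+41/19·τ²+-307/456·τ³=-737/1216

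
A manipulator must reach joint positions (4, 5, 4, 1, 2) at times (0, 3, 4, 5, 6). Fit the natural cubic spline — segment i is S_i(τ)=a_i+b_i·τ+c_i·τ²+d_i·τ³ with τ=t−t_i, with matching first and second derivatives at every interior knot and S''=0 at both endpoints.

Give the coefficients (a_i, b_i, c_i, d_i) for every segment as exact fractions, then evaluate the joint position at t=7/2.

  seg 0: a=4 b=47/87 c=0 d=-2/87
  seg 1: a=5 b=-7/87 c=-6/29 d=-62/87
  seg 2: a=4 b=-229/87 c=-68/29 d=172/87
  seg 3: a=1 b=-121/87 c=104/29 d=-104/87
S(7/2) = 559/116

Δ: Δ0=1/3, Δ1=-1, Δ2=-3, Δ3=1
row 1: diag=8, rhs=-8; c'=1/8, d'=-1
row 2: denom=4−1·1/8=31/8; d'=(-12−1·-1)/(31/8)=-88/31
row 3: denom=4−1·8/31=116/31; d'=(24−1·-88/31)/(116/31)=208/29
back: M3=208/29
back: M2=-88/31−8/31·208/29=-136/29
back: M1=-1−1/8·-136/29=-12/29
M: M0=0, M1=-12/29, M2=-136/29, M3=208/29, M4=0
seg 0: a=4, c=M0/2=0, d=(M1−M0)/(6·3)=-2/87, b=Δ0−h0·(2M0+M1)/6=47/87
seg 1: a=5, c=M1/2=-6/29, d=(M2−M1)/(6·1)=-62/87, b=Δ1−h1·(2M1+M2)/6=-7/87
seg 2: a=4, c=M2/2=-68/29, d=(M3−M2)/(6·1)=172/87, b=Δ2−h2·(2M2+M3)/6=-229/87
seg 3: a=1, c=M3/2=104/29, d=(M4−M3)/(6·1)=-104/87, b=Δ3−h3·(2M3+M4)/6=-121/87
t_q=7/2 → seg 1, τ=1/2; S=5+-7/87·τ+-6/29·τ²+-62/87·τ³=559/116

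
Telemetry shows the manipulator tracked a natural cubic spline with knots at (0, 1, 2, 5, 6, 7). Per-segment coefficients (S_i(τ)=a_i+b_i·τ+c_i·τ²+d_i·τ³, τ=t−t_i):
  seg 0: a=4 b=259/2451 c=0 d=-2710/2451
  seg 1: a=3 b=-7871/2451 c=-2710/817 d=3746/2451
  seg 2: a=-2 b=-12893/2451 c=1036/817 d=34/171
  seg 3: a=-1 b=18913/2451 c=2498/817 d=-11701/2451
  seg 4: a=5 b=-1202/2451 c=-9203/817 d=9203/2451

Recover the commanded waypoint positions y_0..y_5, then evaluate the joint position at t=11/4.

y_0=4 y_1=3 y_2=-2 y_3=-1 y_4=5 y_5=-3
S(11/4) = -134591/26144

y_0 = S_0(0) = a_0 = 4
y_1 = S_1(0) = a_1 = 3
y_2 = S_2(0) = a_2 = -2
y_3 = S_3(0) = a_3 = -1
y_4 = S_4(0) = a_4 = 5
y_5 = S_4(1) = -3
t_q=11/4 is in segment 2 (τ=3/4); S_2(τ)=-134591/26144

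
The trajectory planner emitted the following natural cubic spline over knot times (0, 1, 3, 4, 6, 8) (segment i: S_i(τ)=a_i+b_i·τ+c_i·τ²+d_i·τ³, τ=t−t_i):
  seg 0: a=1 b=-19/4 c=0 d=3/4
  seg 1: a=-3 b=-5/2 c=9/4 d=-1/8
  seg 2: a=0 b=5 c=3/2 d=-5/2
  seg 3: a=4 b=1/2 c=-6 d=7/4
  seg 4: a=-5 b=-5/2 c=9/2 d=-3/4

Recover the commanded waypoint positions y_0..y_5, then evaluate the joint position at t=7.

y_0 = S_0(0) = a_0 = 1
y_1 = S_1(0) = a_1 = -3
y_2 = S_2(0) = a_2 = 0
y_3 = S_3(0) = a_3 = 4
y_4 = S_4(0) = a_4 = -5
y_5 = S_4(2) = 2
t_q=7 is in segment 4 (τ=1); S_4(τ)=-15/4

y_0=1 y_1=-3 y_2=0 y_3=4 y_4=-5 y_5=2
S(7) = -15/4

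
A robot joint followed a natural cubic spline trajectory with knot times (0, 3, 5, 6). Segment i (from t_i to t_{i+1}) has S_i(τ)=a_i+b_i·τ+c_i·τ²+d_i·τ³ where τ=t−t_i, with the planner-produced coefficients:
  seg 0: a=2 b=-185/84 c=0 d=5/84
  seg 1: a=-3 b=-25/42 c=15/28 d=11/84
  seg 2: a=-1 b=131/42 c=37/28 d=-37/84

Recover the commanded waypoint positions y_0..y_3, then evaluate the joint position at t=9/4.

y_0=2 y_1=-3 y_2=-1 y_3=3
S(9/4) = -583/256

y_0 = S_0(0) = a_0 = 2
y_1 = S_1(0) = a_1 = -3
y_2 = S_2(0) = a_2 = -1
y_3 = S_2(1) = 3
t_q=9/4 is in segment 0 (τ=9/4); S_0(τ)=-583/256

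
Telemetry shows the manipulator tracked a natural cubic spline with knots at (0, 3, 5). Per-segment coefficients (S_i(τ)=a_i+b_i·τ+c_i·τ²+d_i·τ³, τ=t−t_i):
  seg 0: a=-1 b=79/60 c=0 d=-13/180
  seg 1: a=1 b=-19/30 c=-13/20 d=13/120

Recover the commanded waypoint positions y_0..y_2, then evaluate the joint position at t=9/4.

y_0 = S_0(0) = a_0 = -1
y_1 = S_1(0) = a_1 = 1
y_2 = S_1(2) = -2
t_q=9/4 is in segment 0 (τ=9/4); S_0(τ)=1459/1280

y_0=-1 y_1=1 y_2=-2
S(9/4) = 1459/1280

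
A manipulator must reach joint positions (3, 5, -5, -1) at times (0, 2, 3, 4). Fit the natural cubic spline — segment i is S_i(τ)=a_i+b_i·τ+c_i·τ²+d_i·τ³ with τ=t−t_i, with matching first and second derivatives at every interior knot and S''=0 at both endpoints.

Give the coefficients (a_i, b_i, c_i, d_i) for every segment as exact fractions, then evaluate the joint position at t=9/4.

Δ: Δ0=1, Δ1=-10, Δ2=4
row 1: diag=6, rhs=-66; c'=1/6, d'=-11
row 2: denom=4−1·1/6=23/6; d'=(84−1·-11)/(23/6)=570/23
back: M2=570/23
back: M1=-11−1/6·570/23=-348/23
M: M0=0, M1=-348/23, M2=570/23, M3=0
seg 0: a=3, c=M0/2=0, d=(M1−M0)/(6·2)=-29/23, b=Δ0−h0·(2M0+M1)/6=139/23
seg 1: a=5, c=M1/2=-174/23, d=(M2−M1)/(6·1)=153/23, b=Δ1−h1·(2M1+M2)/6=-209/23
seg 2: a=-5, c=M2/2=285/23, d=(M3−M2)/(6·1)=-95/23, b=Δ2−h2·(2M2+M3)/6=-98/23
t_q=9/4 → seg 1, τ=1/4; S=5+-209/23·τ+-174/23·τ²+153/23·τ³=151/64

  seg 0: a=3 b=139/23 c=0 d=-29/23
  seg 1: a=5 b=-209/23 c=-174/23 d=153/23
  seg 2: a=-5 b=-98/23 c=285/23 d=-95/23
S(9/4) = 151/64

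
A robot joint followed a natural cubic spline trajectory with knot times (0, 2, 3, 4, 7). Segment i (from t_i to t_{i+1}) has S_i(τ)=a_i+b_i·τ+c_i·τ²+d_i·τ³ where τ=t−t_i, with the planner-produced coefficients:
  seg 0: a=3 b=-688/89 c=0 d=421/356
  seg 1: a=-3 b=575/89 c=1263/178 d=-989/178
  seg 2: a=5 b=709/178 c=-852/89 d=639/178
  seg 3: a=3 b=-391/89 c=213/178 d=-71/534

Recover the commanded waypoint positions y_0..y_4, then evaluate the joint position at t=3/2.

y_0=3 y_1=-3 y_2=5 y_3=3 y_4=-3
S(3/2) = -13113/2848

y_0 = S_0(0) = a_0 = 3
y_1 = S_1(0) = a_1 = -3
y_2 = S_2(0) = a_2 = 5
y_3 = S_3(0) = a_3 = 3
y_4 = S_3(3) = -3
t_q=3/2 is in segment 0 (τ=3/2); S_0(τ)=-13113/2848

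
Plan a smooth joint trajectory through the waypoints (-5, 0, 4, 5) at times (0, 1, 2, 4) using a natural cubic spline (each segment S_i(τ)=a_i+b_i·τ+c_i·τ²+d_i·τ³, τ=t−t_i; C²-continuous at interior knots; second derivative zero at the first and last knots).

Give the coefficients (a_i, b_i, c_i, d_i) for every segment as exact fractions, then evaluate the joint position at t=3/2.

  seg 0: a=-5 b=235/46 c=0 d=-5/46
  seg 1: a=0 b=110/23 c=-15/46 d=-21/46
  seg 2: a=4 b=127/46 c=-39/23 d=13/46
S(3/2) = 829/368

Δ: Δ0=5, Δ1=4, Δ2=1/2
row 1: diag=4, rhs=-6; c'=1/4, d'=-3/2
row 2: denom=6−1·1/4=23/4; d'=(-21−1·-3/2)/(23/4)=-78/23
back: M2=-78/23
back: M1=-3/2−1/4·-78/23=-15/23
M: M0=0, M1=-15/23, M2=-78/23, M3=0
seg 0: a=-5, c=M0/2=0, d=(M1−M0)/(6·1)=-5/46, b=Δ0−h0·(2M0+M1)/6=235/46
seg 1: a=0, c=M1/2=-15/46, d=(M2−M1)/(6·1)=-21/46, b=Δ1−h1·(2M1+M2)/6=110/23
seg 2: a=4, c=M2/2=-39/23, d=(M3−M2)/(6·2)=13/46, b=Δ2−h2·(2M2+M3)/6=127/46
t_q=3/2 → seg 1, τ=1/2; S=0+110/23·τ+-15/46·τ²+-21/46·τ³=829/368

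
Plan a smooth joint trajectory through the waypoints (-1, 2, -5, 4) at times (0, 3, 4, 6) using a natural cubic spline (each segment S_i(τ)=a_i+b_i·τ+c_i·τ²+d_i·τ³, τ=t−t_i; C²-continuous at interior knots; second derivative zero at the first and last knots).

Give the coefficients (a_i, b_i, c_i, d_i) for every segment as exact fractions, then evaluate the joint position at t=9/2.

  seg 0: a=-1 b=451/94 c=0 d=-119/282
  seg 1: a=2 b=-310/47 c=-357/94 d=319/94
  seg 2: a=-5 b=-377/94 c=300/47 d=-50/47
S(9/2) = -521/94

Δ: Δ0=1, Δ1=-7, Δ2=9/2
row 1: diag=8, rhs=-48; c'=1/8, d'=-6
row 2: denom=6−1·1/8=47/8; d'=(69−1·-6)/(47/8)=600/47
back: M2=600/47
back: M1=-6−1/8·600/47=-357/47
M: M0=0, M1=-357/47, M2=600/47, M3=0
seg 0: a=-1, c=M0/2=0, d=(M1−M0)/(6·3)=-119/282, b=Δ0−h0·(2M0+M1)/6=451/94
seg 1: a=2, c=M1/2=-357/94, d=(M2−M1)/(6·1)=319/94, b=Δ1−h1·(2M1+M2)/6=-310/47
seg 2: a=-5, c=M2/2=300/47, d=(M3−M2)/(6·2)=-50/47, b=Δ2−h2·(2M2+M3)/6=-377/94
t_q=9/2 → seg 2, τ=1/2; S=-5+-377/94·τ+300/47·τ²+-50/47·τ³=-521/94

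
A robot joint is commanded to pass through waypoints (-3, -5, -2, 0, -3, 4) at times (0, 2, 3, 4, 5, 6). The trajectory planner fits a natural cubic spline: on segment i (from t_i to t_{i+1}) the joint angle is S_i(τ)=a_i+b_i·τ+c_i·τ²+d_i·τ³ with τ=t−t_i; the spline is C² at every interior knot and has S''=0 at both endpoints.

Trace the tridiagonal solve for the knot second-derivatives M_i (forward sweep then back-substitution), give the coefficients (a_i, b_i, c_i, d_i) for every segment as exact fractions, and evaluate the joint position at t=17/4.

Δ: Δ0=-1, Δ1=3, Δ2=2, Δ3=-3, Δ4=7
row 1: diag=6, rhs=24; c'=1/6, d'=4
row 2: denom=4−1·1/6=23/6; d'=(-6−1·4)/(23/6)=-60/23
row 3: denom=4−1·6/23=86/23; d'=(-30−1·-60/23)/(86/23)=-315/43
row 4: denom=4−1·23/86=321/86; d'=(60−1·-315/43)/(321/86)=1930/107
back: M4=1930/107
back: M3=-315/43−23/86·1930/107=-1300/107
back: M2=-60/23−6/23·-1300/107=60/107
back: M1=4−1/6·60/107=418/107
M: M0=0, M1=418/107, M2=60/107, M3=-1300/107, M4=1930/107, M5=0
seg 0: a=-3, c=M0/2=0, d=(M1−M0)/(6·2)=209/642, b=Δ0−h0·(2M0+M1)/6=-739/321
seg 1: a=-5, c=M1/2=209/107, d=(M2−M1)/(6·1)=-179/321, b=Δ1−h1·(2M1+M2)/6=515/321
seg 2: a=-2, c=M2/2=30/107, d=(M3−M2)/(6·1)=-680/321, b=Δ2−h2·(2M2+M3)/6=1232/321
seg 3: a=0, c=M3/2=-650/107, d=(M4−M3)/(6·1)=1615/321, b=Δ3−h3·(2M3+M4)/6=-628/321
seg 4: a=-3, c=M4/2=965/107, d=(M5−M4)/(6·1)=-965/321, b=Δ4−h4·(2M4+M5)/6=317/321
t_q=17/4 → seg 3, τ=1/4; S=0+-628/321·τ+-650/107·τ²+1615/321·τ³=-5411/6848

  seg 0: a=-3 b=-739/321 c=0 d=209/642
  seg 1: a=-5 b=515/321 c=209/107 d=-179/321
  seg 2: a=-2 b=1232/321 c=30/107 d=-680/321
  seg 3: a=0 b=-628/321 c=-650/107 d=1615/321
  seg 4: a=-3 b=317/321 c=965/107 d=-965/321
S(17/4) = -5411/6848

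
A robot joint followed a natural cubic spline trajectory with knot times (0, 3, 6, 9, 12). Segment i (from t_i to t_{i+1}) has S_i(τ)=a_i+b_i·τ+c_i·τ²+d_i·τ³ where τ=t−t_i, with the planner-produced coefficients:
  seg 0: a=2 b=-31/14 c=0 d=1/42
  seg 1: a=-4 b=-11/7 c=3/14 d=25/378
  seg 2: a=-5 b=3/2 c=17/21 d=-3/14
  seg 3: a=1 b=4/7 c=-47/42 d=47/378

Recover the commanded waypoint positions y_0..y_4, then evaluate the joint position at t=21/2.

y_0=2 y_1=-4 y_2=-5 y_3=1 y_4=-4
S(21/2) = -27/112

y_0 = S_0(0) = a_0 = 2
y_1 = S_1(0) = a_1 = -4
y_2 = S_2(0) = a_2 = -5
y_3 = S_3(0) = a_3 = 1
y_4 = S_3(3) = -4
t_q=21/2 is in segment 3 (τ=3/2); S_3(τ)=-27/112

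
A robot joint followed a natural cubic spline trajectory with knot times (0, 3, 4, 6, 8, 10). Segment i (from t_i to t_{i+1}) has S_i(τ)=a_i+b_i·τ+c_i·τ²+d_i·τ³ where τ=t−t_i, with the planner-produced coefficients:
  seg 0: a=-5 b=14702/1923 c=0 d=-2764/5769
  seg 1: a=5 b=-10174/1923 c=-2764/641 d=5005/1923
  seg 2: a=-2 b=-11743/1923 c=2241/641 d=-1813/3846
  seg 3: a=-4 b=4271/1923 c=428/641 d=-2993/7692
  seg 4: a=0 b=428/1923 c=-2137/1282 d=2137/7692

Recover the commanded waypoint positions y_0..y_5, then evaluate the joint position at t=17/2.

y_0=-5 y_1=5 y_2=-2 y_3=-4 y_4=0 y_5=-4
S(17/2) = -5553/20512

y_0 = S_0(0) = a_0 = -5
y_1 = S_1(0) = a_1 = 5
y_2 = S_2(0) = a_2 = -2
y_3 = S_3(0) = a_3 = -4
y_4 = S_4(0) = a_4 = 0
y_5 = S_4(2) = -4
t_q=17/2 is in segment 4 (τ=1/2); S_4(τ)=-5553/20512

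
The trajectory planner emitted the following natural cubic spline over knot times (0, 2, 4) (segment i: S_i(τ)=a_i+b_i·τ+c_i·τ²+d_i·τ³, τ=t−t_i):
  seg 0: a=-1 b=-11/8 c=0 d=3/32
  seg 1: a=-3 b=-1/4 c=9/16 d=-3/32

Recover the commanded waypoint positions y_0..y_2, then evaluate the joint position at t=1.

y_0=-1 y_1=-3 y_2=-2
S(1) = -73/32

y_0 = S_0(0) = a_0 = -1
y_1 = S_1(0) = a_1 = -3
y_2 = S_1(2) = -2
t_q=1 is in segment 0 (τ=1); S_0(τ)=-73/32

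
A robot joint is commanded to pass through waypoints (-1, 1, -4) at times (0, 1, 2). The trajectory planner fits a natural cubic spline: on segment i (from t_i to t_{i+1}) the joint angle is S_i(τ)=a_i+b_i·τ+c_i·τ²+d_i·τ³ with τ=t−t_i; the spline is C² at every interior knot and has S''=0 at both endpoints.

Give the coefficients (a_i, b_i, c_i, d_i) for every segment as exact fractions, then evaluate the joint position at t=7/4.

  seg 0: a=-1 b=15/4 c=0 d=-7/4
  seg 1: a=1 b=-3/2 c=-21/4 d=7/4
S(7/4) = -599/256

Δ: Δ0=2, Δ1=-5
row 1: diag=4, rhs=-42; c'=1/4, d'=-21/2
back: M1=-21/2
M: M0=0, M1=-21/2, M2=0
seg 0: a=-1, c=M0/2=0, d=(M1−M0)/(6·1)=-7/4, b=Δ0−h0·(2M0+M1)/6=15/4
seg 1: a=1, c=M1/2=-21/4, d=(M2−M1)/(6·1)=7/4, b=Δ1−h1·(2M1+M2)/6=-3/2
t_q=7/4 → seg 1, τ=3/4; S=1+-3/2·τ+-21/4·τ²+7/4·τ³=-599/256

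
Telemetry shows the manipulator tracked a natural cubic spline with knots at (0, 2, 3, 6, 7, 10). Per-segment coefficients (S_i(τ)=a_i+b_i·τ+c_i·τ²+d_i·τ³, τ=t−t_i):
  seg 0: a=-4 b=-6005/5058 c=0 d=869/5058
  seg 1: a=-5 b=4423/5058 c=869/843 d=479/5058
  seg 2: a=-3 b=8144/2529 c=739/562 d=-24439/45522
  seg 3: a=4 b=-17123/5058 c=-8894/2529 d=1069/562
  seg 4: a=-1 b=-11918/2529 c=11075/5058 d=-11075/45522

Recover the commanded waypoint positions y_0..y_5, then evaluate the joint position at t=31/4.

y_0=-4 y_1=-5 y_2=-3 y_3=4 y_4=-1 y_5=-2
S(31/4) = -122485/35968

y_0 = S_0(0) = a_0 = -4
y_1 = S_1(0) = a_1 = -5
y_2 = S_2(0) = a_2 = -3
y_3 = S_3(0) = a_3 = 4
y_4 = S_4(0) = a_4 = -1
y_5 = S_4(3) = -2
t_q=31/4 is in segment 4 (τ=3/4); S_4(τ)=-122485/35968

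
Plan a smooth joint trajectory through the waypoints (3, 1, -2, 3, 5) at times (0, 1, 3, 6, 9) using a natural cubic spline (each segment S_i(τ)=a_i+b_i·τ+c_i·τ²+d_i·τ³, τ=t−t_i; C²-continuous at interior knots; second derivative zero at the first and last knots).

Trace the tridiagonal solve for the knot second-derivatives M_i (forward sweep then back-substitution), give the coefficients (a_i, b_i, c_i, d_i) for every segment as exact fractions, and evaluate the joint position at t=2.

  seg 0: a=3 b=-2419/1236 c=0 d=-53/1236
  seg 1: a=1 b=-1289/618 c=-53/412 d=521/2472
  seg 2: a=-2 b=-22/309 c=117/103 d=-172/927
  seg 3: a=3 b=536/309 c=-55/103 d=55/927
S(2) = -827/824

Δ: Δ0=-2, Δ1=-3/2, Δ2=5/3, Δ3=2/3
row 1: diag=6, rhs=3; c'=1/3, d'=1/2
row 2: denom=10−2·1/3=28/3; d'=(19−2·1/2)/(28/3)=27/14
row 3: denom=12−3·9/28=309/28; d'=(-6−3·27/14)/(309/28)=-110/103
back: M3=-110/103
back: M2=27/14−9/28·-110/103=234/103
back: M1=1/2−1/3·234/103=-53/206
M: M0=0, M1=-53/206, M2=234/103, M3=-110/103, M4=0
seg 0: a=3, c=M0/2=0, d=(M1−M0)/(6·1)=-53/1236, b=Δ0−h0·(2M0+M1)/6=-2419/1236
seg 1: a=1, c=M1/2=-53/412, d=(M2−M1)/(6·2)=521/2472, b=Δ1−h1·(2M1+M2)/6=-1289/618
seg 2: a=-2, c=M2/2=117/103, d=(M3−M2)/(6·3)=-172/927, b=Δ2−h2·(2M2+M3)/6=-22/309
seg 3: a=3, c=M3/2=-55/103, d=(M4−M3)/(6·3)=55/927, b=Δ3−h3·(2M3+M4)/6=536/309
t_q=2 → seg 1, τ=1; S=1+-1289/618·τ+-53/412·τ²+521/2472·τ³=-827/824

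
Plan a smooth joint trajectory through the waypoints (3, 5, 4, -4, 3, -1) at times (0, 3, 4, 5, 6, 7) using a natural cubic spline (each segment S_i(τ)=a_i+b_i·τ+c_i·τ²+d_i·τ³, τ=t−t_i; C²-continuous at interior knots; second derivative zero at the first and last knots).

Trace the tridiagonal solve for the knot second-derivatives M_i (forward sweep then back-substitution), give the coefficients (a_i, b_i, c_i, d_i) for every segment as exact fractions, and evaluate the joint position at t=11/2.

  seg 0: a=3 b=122/1299 c=0 d=248/3897
  seg 1: a=5 b=2354/1299 c=248/433 d=-4397/1299
  seg 2: a=4 b=-9349/1299 c=-4149/433 d=11404/1299
  seg 3: a=-4 b=-31/1299 c=7255/433 d=-12641/1299
  seg 4: a=3 b=5576/1299 c=-5386/433 d=5386/1299
S(11/2) = -3601/3464

Δ: Δ0=2/3, Δ1=-1, Δ2=-8, Δ3=7, Δ4=-4
row 1: diag=8, rhs=-10; c'=1/8, d'=-5/4
row 2: denom=4−1·1/8=31/8; d'=(-42−1·-5/4)/(31/8)=-326/31
row 3: denom=4−1·8/31=116/31; d'=(90−1·-326/31)/(116/31)=779/29
row 4: denom=4−1·31/116=433/116; d'=(-66−1·779/29)/(433/116)=-10772/433
back: M4=-10772/433
back: M3=779/29−31/116·-10772/433=14510/433
back: M2=-326/31−8/31·14510/433=-8298/433
back: M1=-5/4−1/8·-8298/433=496/433
M: M0=0, M1=496/433, M2=-8298/433, M3=14510/433, M4=-10772/433, M5=0
seg 0: a=3, c=M0/2=0, d=(M1−M0)/(6·3)=248/3897, b=Δ0−h0·(2M0+M1)/6=122/1299
seg 1: a=5, c=M1/2=248/433, d=(M2−M1)/(6·1)=-4397/1299, b=Δ1−h1·(2M1+M2)/6=2354/1299
seg 2: a=4, c=M2/2=-4149/433, d=(M3−M2)/(6·1)=11404/1299, b=Δ2−h2·(2M2+M3)/6=-9349/1299
seg 3: a=-4, c=M3/2=7255/433, d=(M4−M3)/(6·1)=-12641/1299, b=Δ3−h3·(2M3+M4)/6=-31/1299
seg 4: a=3, c=M4/2=-5386/433, d=(M5−M4)/(6·1)=5386/1299, b=Δ4−h4·(2M4+M5)/6=5576/1299
t_q=11/2 → seg 3, τ=1/2; S=-4+-31/1299·τ+7255/433·τ²+-12641/1299·τ³=-3601/3464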